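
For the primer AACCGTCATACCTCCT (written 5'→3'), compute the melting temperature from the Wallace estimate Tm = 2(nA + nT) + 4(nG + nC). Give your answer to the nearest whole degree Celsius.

48°C

Base counts: A=4, T=4, G=1, C=7 (length 16).
Tm = 2·(4+4) + 4·(1+7) = 2·8 + 4·8 = 16 + 32 = 48°C.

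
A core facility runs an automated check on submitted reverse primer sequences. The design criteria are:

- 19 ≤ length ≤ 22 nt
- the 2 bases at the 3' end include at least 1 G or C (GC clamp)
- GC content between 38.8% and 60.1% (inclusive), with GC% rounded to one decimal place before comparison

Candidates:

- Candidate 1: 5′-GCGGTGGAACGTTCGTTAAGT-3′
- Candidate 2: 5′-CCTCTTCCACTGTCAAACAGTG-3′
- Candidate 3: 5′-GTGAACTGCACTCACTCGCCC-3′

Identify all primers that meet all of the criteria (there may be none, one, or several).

Candidate 1 (21 nt, A=4 T=6 G=8 C=3): length 21 ✓; 3' end GT has 1 G/C ✓; GC 11/21 = 52.4% ✓ — passes.
Candidate 2 (22 nt, A=5 T=6 G=3 C=8): length 22 ✓; 3' end TG has 1 G/C ✓; GC 11/22 = 50.0% ✓ — passes.
Candidate 3 (21 nt, A=4 T=4 G=4 C=9): length 21 ✓; 3' end CC has 2 G/C ✓; GC 13/21 = 61.9%, outside 38.8–60.1% ✗ — fails.

Candidate 1 and Candidate 2.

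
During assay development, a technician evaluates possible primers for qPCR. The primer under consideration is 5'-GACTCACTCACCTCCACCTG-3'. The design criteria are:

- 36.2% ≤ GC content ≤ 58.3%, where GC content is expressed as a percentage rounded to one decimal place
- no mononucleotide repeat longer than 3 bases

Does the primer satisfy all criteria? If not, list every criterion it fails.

Fails: GC content.

Base counts: A=4, T=4, G=2, C=10 (length 20).
GC content: GC 12/20 = 60.0%, outside 36.2–58.3% ✗
homopolymer run: longest run = 2 ✓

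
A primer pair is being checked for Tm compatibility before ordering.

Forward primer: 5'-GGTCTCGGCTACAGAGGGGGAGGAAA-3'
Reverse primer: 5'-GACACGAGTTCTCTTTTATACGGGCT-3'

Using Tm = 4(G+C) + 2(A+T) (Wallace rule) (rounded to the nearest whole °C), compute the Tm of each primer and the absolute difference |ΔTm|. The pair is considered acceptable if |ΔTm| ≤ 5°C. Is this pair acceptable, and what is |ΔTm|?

|ΔTm| = 8°C; the pair is not acceptable.

Forward: A=7 T=3 G=12 C=4 → Tm = 2·10 + 4·16 = 84°C.
Reverse: A=5 T=9 G=6 C=6 → Tm = 2·14 + 4·12 = 76°C.
|ΔTm| = |84 − 76| = 8°C, > 5°C.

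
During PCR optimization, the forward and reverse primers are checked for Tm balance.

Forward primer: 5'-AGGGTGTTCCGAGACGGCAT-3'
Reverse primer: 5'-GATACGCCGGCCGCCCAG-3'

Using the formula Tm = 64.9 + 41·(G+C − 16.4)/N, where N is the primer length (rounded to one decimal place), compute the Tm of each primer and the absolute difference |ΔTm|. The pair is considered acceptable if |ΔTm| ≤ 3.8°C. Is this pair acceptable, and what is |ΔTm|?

|ΔTm| = 3.5°C; the pair is acceptable.

Forward: G+C = 12, N = 20 → Tm = 64.9 + 41·(12 − 16.4)/20 = 55.9°C.
Reverse: G+C = 14, N = 18 → Tm = 64.9 + 41·(14 − 16.4)/18 = 59.4°C.
|ΔTm| = |55.9 − 59.4| = 3.5°C, ≤ 3.8°C.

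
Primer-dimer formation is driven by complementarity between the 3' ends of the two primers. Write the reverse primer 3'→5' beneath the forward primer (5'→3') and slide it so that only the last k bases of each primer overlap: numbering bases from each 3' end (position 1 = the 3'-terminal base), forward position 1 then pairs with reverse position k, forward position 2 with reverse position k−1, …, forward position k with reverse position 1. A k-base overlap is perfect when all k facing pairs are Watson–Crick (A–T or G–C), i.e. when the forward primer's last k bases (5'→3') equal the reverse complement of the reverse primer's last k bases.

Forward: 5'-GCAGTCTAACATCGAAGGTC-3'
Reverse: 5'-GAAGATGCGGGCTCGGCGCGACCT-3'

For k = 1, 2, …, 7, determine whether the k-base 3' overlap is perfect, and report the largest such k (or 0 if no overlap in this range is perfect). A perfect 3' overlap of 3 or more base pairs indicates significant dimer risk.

Last 7 bases (5'→3') — forward …GAAGGTC, reverse …GCGACCT.
Reverse complement of the reverse primer's last 7 bases: AGGTCGC; its first k bases are the reverse complement of the reverse primer's last k bases, so a perfect k-base overlap needs the forward primer's last k bases to equal them.
Comparing (forward last k vs required): k=1: C vs A ✗; k=2: TC vs AG ✗; k=3: GTC vs AGG ✗; k=4: GGTC vs AGGT ✗; k=5: AGGTC vs AGGTC ✓; k=6: AAGGTC vs AGGTCG ✗; k=7: GAAGGTC vs AGGTCGC ✗.
Only k = 5 is perfect, so the longest perfect 3' overlap is 5.

Longest perfect overlap: 5 complementary base pairs; significant dimer risk (threshold 3).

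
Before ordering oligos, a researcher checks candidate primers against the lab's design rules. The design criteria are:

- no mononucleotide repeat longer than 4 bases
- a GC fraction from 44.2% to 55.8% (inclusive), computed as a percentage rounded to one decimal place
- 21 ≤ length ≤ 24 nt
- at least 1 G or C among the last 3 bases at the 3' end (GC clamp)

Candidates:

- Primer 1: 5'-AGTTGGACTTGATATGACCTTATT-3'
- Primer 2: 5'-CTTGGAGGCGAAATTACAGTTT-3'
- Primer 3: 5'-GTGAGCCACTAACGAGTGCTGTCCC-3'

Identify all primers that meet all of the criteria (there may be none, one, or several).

Primer 1 (24 nt, A=6 T=10 G=5 C=3): longest run = 2 ✓; GC 8/24 = 33.3%, outside 44.2–55.8% ✗; length 24 ✓; 3' end ATT has 0 G/C, need ≥1 ✗ — fails.
Primer 2 (22 nt, A=6 T=7 G=6 C=3): longest run = 3 ✓; GC 9/22 = 40.9%, outside 44.2–55.8% ✗; length 22 ✓; 3' end TTT has 0 G/C, need ≥1 ✗ — fails.
Primer 3 (25 nt, A=5 T=5 G=7 C=8): longest run = 3 ✓; GC 15/25 = 60.0%, outside 44.2–55.8% ✗; length 25, outside 21–24 ✗; 3' end CCC has 3 G/C ✓ — fails.

None of the candidates satisfy all criteria.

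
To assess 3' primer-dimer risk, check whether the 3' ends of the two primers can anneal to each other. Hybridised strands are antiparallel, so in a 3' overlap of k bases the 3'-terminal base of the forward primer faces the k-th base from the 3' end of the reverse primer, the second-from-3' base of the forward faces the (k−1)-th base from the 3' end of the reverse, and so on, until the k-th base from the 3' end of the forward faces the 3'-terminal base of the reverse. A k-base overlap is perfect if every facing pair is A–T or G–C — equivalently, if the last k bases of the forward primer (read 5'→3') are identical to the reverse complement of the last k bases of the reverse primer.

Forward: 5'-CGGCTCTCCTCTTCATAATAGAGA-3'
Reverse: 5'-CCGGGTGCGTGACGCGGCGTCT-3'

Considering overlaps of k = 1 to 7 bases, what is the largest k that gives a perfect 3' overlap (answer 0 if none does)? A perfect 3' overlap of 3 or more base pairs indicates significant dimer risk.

Longest perfect overlap: 3 complementary base pairs; significant dimer risk (threshold 3).

Last 7 bases (5'→3') — forward …ATAGAGA, reverse …GGCGTCT.
Reverse complement of the reverse primer's last 7 bases: AGACGCC; its first k bases are the reverse complement of the reverse primer's last k bases, so a perfect k-base overlap needs the forward primer's last k bases to equal them.
Comparing (forward last k vs required): k=1: A vs A ✓; k=2: GA vs AG ✗; k=3: AGA vs AGA ✓; k=4: GAGA vs AGAC ✗; k=5: AGAGA vs AGACG ✗; k=6: TAGAGA vs AGACGC ✗; k=7: ATAGAGA vs AGACGCC ✗.
Perfect overlaps at k = 1, 3; the largest is 3.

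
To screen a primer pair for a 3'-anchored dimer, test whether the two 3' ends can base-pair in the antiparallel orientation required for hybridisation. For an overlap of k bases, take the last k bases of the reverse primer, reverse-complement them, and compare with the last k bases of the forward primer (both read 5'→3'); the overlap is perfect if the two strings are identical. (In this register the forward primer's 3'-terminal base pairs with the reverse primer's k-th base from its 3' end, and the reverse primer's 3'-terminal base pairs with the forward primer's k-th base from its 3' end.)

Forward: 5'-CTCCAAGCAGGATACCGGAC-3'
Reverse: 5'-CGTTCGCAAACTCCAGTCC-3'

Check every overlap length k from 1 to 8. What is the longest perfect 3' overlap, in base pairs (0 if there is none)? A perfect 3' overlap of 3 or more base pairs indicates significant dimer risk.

Longest perfect overlap: 4 complementary base pairs; significant dimer risk (threshold 3).

Last 8 bases (5'→3') — forward …TACCGGAC, reverse …TCCAGTCC.
Reverse complement of the reverse primer's last 8 bases: GGACTGGA; its first k bases are the reverse complement of the reverse primer's last k bases, so a perfect k-base overlap needs the forward primer's last k bases to equal them.
Comparing (forward last k vs required): k=1: C vs G ✗; k=2: AC vs GG ✗; k=3: GAC vs GGA ✗; k=4: GGAC vs GGAC ✓; k=5: CGGAC vs GGACT ✗; k=6: CCGGAC vs GGACTG ✗; k=7: ACCGGAC vs GGACTGG ✗; k=8: TACCGGAC vs GGACTGGA ✗.
Only k = 4 is perfect, so the longest perfect 3' overlap is 4.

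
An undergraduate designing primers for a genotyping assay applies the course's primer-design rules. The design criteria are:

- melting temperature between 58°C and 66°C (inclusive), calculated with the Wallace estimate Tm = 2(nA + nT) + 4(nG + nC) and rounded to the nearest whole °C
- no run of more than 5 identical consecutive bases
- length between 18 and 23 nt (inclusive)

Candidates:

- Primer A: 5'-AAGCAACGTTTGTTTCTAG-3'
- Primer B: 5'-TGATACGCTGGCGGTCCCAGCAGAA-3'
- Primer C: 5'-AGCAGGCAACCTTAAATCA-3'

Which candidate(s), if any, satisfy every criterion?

Primer A (19 nt, A=5 T=7 G=4 C=3): Tm = 2·12 + 4·7 = 52°C, outside 58–66°C ✗; longest run = 3 ✓; length 19 ✓ — fails.
Primer B (25 nt, A=6 T=4 G=8 C=7): Tm = 2·10 + 4·15 = 80°C, outside 58–66°C ✗; longest run = 3 ✓; length 25, outside 18–23 ✗ — fails.
Primer C (19 nt, A=8 T=3 G=3 C=5): Tm = 2·11 + 4·8 = 54°C, outside 58–66°C ✗; longest run = 3 ✓; length 19 ✓ — fails.

None of the candidates satisfy all criteria.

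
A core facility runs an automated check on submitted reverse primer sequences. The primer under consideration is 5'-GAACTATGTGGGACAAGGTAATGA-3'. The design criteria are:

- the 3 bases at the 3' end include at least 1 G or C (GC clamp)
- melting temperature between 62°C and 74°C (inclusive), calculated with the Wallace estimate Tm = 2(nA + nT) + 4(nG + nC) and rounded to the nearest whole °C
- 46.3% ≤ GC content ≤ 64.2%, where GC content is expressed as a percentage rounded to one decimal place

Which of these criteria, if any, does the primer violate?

Fails: GC content.

Base counts: A=9, T=5, G=8, C=2 (length 24).
GC clamp: 3' end TGA has 1 G/C ✓
Tm: Tm = 2·14 + 4·10 = 68°C ✓
GC content: GC 10/24 = 41.7%, outside 46.3–64.2% ✗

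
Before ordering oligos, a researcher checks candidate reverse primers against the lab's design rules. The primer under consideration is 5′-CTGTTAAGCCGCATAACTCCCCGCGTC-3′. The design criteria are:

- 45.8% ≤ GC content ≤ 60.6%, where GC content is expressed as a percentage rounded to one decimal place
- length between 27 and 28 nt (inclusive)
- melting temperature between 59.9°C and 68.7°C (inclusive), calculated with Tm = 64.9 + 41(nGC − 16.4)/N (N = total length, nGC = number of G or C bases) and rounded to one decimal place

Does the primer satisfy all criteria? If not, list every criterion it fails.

Meets all criteria.

Base counts: A=5, T=6, G=5, C=11 (length 27).
GC content: GC 16/27 = 59.3% ✓
length: length 27 ✓
Tm: Tm = 64.9 + 41·(16 − 16.4)/27 = 64.3°C ✓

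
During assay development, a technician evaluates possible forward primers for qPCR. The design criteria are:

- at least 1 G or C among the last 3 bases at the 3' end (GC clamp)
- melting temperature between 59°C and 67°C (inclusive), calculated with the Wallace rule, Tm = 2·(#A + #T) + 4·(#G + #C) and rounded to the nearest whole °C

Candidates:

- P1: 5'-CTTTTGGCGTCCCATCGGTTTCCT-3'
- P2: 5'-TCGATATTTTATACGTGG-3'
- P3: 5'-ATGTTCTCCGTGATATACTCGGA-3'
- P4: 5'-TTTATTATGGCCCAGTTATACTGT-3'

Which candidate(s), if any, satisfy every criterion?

P3 and P4.

P1 (24 nt, A=1 T=10 G=5 C=8): 3' end CCT has 2 G/C ✓; Tm = 2·11 + 4·13 = 74°C, outside 59–67°C ✗ — fails.
P2 (18 nt, A=4 T=8 G=4 C=2): 3' end TGG has 2 G/C ✓; Tm = 2·12 + 4·6 = 48°C, outside 59–67°C ✗ — fails.
P3 (23 nt, A=5 T=8 G=5 C=5): 3' end GGA has 2 G/C ✓; Tm = 2·13 + 4·10 = 66°C ✓ — passes.
P4 (24 nt, A=5 T=11 G=4 C=4): 3' end TGT has 1 G/C ✓; Tm = 2·16 + 4·8 = 64°C ✓ — passes.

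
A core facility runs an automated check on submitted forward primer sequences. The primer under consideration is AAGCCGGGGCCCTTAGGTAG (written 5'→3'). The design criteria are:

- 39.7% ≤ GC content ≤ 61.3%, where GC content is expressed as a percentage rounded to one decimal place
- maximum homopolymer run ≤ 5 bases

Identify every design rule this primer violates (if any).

Fails: GC content.

Base counts: A=4, T=3, G=8, C=5 (length 20).
GC content: GC 13/20 = 65.0%, outside 39.7–61.3% ✗
homopolymer run: longest run = 4 ✓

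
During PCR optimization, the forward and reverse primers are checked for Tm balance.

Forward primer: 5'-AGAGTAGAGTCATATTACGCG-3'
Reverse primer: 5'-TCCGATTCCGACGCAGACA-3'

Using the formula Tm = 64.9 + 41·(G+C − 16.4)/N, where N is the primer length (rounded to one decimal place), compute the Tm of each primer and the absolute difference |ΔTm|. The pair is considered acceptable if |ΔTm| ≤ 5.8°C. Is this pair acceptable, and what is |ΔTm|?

Forward: G+C = 9, N = 21 → Tm = 64.9 + 41·(9 − 16.4)/21 = 50.5°C.
Reverse: G+C = 11, N = 19 → Tm = 64.9 + 41·(11 − 16.4)/19 = 53.2°C.
|ΔTm| = |50.5 − 53.2| = 2.7°C, ≤ 5.8°C.

|ΔTm| = 2.7°C; the pair is acceptable.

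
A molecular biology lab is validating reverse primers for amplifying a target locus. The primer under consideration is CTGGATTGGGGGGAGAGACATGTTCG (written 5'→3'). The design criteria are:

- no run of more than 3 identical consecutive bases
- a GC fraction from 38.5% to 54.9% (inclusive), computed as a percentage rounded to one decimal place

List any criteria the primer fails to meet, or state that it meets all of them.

Fails: homopolymer run, GC content.

Base counts: A=5, T=6, G=12, C=3 (length 26).
homopolymer run: longest run = 6, exceeds 3 ✗
GC content: GC 15/26 = 57.7%, outside 38.5–54.9% ✗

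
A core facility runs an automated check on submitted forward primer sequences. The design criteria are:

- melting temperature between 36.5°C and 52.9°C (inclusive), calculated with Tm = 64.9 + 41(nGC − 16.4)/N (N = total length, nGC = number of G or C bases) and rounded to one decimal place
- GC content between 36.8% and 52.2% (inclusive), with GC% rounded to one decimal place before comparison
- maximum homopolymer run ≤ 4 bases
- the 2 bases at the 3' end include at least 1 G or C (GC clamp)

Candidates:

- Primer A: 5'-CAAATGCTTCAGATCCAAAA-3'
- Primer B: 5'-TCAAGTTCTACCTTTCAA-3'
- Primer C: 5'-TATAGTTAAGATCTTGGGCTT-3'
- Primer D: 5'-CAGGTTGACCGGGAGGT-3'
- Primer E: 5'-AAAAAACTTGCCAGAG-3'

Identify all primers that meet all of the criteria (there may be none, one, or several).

Primer A (20 nt, A=9 T=4 G=2 C=5): Tm = 64.9 + 41·(7 − 16.4)/20 = 45.6°C ✓; GC 7/20 = 35.0%, outside 36.8–52.2% ✗; longest run = 4 ✓; 3' end AA has 0 G/C, need ≥1 ✗ — fails.
Primer B (18 nt, A=5 T=7 G=1 C=5): Tm = 64.9 + 41·(6 − 16.4)/18 = 41.2°C ✓; GC 6/18 = 33.3%, outside 36.8–52.2% ✗; longest run = 3 ✓; 3' end AA has 0 G/C, need ≥1 ✗ — fails.
Primer C (21 nt, A=5 T=9 G=5 C=2): Tm = 64.9 + 41·(7 − 16.4)/21 = 46.5°C ✓; GC 7/21 = 33.3%, outside 36.8–52.2% ✗; longest run = 3 ✓; 3' end TT has 0 G/C, need ≥1 ✗ — fails.
Primer D (17 nt, A=3 T=3 G=8 C=3): Tm = 64.9 + 41·(11 − 16.4)/17 = 51.9°C ✓; GC 11/17 = 64.7%, outside 36.8–52.2% ✗; longest run = 3 ✓; 3' end GT has 1 G/C ✓ — fails.
Primer E (16 nt, A=8 T=2 G=3 C=3): Tm = 64.9 + 41·(6 − 16.4)/16 = 38.3°C ✓; GC 6/16 = 37.5% ✓; longest run = 6, exceeds 4 ✗; 3' end AG has 1 G/C ✓ — fails.

None of the candidates satisfy all criteria.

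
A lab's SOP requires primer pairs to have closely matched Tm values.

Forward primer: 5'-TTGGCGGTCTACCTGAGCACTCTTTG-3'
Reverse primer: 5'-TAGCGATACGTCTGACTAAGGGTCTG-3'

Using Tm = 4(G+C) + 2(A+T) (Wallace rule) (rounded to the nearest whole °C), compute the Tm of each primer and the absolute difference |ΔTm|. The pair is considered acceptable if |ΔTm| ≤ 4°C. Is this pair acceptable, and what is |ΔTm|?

|ΔTm| = 2°C; the pair is acceptable.

Forward: A=3 T=9 G=7 C=7 → Tm = 2·12 + 4·14 = 80°C.
Reverse: A=6 T=7 G=8 C=5 → Tm = 2·13 + 4·13 = 78°C.
|ΔTm| = |80 − 78| = 2°C, ≤ 4°C.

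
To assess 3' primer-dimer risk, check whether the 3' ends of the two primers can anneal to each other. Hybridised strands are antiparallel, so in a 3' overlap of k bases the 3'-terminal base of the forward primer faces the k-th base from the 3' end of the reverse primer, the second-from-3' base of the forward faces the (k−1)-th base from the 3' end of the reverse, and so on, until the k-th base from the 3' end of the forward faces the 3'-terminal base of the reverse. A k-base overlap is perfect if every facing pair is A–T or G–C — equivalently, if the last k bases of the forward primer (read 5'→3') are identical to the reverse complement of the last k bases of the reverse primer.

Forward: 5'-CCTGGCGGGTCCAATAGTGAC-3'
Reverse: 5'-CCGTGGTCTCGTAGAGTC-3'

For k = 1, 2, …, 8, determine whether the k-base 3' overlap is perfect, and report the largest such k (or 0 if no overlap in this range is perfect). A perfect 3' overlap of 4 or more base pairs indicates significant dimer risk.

Last 8 bases (5'→3') — forward …ATAGTGAC, reverse …GTAGAGTC.
Reverse complement of the reverse primer's last 8 bases: GACTCTAC; its first k bases are the reverse complement of the reverse primer's last k bases, so a perfect k-base overlap needs the forward primer's last k bases to equal them.
Comparing (forward last k vs required): k=1: C vs G ✗; k=2: AC vs GA ✗; k=3: GAC vs GAC ✓; k=4: TGAC vs GACT ✗; k=5: GTGAC vs GACTC ✗; k=6: AGTGAC vs GACTCT ✗; k=7: TAGTGAC vs GACTCTA ✗; k=8: ATAGTGAC vs GACTCTAC ✗.
Only k = 3 is perfect, so the longest perfect 3' overlap is 3.

Longest perfect overlap: 3 complementary base pairs; below the dimer-risk threshold (threshold 4).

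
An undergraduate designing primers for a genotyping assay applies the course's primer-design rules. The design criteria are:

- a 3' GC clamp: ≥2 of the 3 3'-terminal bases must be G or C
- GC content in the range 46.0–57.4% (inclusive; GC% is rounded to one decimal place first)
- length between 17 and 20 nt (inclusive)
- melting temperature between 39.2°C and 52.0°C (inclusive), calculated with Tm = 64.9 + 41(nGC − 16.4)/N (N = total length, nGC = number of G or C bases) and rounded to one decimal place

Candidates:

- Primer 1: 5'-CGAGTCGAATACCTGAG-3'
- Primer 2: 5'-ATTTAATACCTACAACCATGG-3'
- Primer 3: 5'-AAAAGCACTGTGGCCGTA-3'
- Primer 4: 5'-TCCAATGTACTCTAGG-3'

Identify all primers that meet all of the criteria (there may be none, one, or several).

Primer 1 only.

Primer 1 (17 nt, A=5 T=3 G=5 C=4): 3' end GAG has 2 G/C ✓; GC 9/17 = 52.9% ✓; length 17 ✓; Tm = 64.9 + 41·(9 − 16.4)/17 = 47.1°C ✓ — passes.
Primer 2 (21 nt, A=8 T=6 G=2 C=5): 3' end TGG has 2 G/C ✓; GC 7/21 = 33.3%, outside 46.0–57.4% ✗; length 21, outside 17–20 ✗; Tm = 64.9 + 41·(7 − 16.4)/21 = 46.5°C ✓ — fails.
Primer 3 (18 nt, A=6 T=3 G=5 C=4): 3' end GTA has 1 G/C, need ≥2 ✗; GC 9/18 = 50.0% ✓; length 18 ✓; Tm = 64.9 + 41·(9 − 16.4)/18 = 48.0°C ✓ — fails.
Primer 4 (16 nt, A=4 T=5 G=3 C=4): 3' end AGG has 2 G/C ✓; GC 7/16 = 43.8%, outside 46.0–57.4% ✗; length 16, outside 17–20 ✗; Tm = 64.9 + 41·(7 − 16.4)/16 = 40.8°C ✓ — fails.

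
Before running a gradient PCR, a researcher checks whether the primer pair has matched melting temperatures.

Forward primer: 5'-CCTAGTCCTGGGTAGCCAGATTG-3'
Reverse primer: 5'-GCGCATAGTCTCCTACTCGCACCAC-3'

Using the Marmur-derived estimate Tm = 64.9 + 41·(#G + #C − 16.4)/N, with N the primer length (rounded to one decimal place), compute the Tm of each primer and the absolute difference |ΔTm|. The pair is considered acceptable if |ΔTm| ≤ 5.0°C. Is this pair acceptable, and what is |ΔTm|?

|ΔTm| = 3.8°C; the pair is acceptable.

Forward: G+C = 13, N = 23 → Tm = 64.9 + 41·(13 − 16.4)/23 = 58.8°C.
Reverse: G+C = 15, N = 25 → Tm = 64.9 + 41·(15 − 16.4)/25 = 62.6°C.
|ΔTm| = |58.8 − 62.6| = 3.8°C, ≤ 5.0°C.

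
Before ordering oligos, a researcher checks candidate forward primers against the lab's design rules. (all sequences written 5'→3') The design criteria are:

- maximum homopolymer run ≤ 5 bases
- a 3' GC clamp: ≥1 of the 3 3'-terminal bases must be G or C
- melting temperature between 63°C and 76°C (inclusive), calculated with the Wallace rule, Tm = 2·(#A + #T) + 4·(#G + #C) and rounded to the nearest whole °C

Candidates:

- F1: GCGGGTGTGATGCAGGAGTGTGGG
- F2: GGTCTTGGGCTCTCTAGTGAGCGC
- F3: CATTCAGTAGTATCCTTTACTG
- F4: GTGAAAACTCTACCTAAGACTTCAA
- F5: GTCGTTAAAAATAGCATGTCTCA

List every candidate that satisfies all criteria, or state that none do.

F4 only.

F1 (24 nt, A=3 T=5 G=14 C=2): longest run = 3 ✓; 3' end GGG has 3 G/C ✓; Tm = 2·8 + 4·16 = 80°C, outside 63–76°C ✗ — fails.
F2 (24 nt, A=2 T=7 G=9 C=6): longest run = 3 ✓; 3' end CGC has 3 G/C ✓; Tm = 2·9 + 4·15 = 78°C, outside 63–76°C ✗ — fails.
F3 (22 nt, A=5 T=9 G=3 C=5): longest run = 3 ✓; 3' end CTG has 2 G/C ✓; Tm = 2·14 + 4·8 = 60°C, outside 63–76°C ✗ — fails.
F4 (25 nt, A=10 T=6 G=3 C=6): longest run = 4 ✓; 3' end CAA has 1 G/C ✓; Tm = 2·16 + 4·9 = 68°C ✓ — passes.
F5 (23 nt, A=8 T=7 G=4 C=4): longest run = 5 ✓; 3' end TCA has 1 G/C ✓; Tm = 2·15 + 4·8 = 62°C, outside 63–76°C ✗ — fails.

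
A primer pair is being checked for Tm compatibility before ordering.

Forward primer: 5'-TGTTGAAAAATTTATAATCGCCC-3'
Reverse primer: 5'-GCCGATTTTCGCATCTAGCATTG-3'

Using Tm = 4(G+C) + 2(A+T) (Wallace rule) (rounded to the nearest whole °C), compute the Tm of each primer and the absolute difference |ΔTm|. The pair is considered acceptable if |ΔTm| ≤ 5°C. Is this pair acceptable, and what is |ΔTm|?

|ΔTm| = 8°C; the pair is not acceptable.

Forward: A=8 T=8 G=3 C=4 → Tm = 2·16 + 4·7 = 60°C.
Reverse: A=4 T=8 G=5 C=6 → Tm = 2·12 + 4·11 = 68°C.
|ΔTm| = |60 − 68| = 8°C, > 5°C.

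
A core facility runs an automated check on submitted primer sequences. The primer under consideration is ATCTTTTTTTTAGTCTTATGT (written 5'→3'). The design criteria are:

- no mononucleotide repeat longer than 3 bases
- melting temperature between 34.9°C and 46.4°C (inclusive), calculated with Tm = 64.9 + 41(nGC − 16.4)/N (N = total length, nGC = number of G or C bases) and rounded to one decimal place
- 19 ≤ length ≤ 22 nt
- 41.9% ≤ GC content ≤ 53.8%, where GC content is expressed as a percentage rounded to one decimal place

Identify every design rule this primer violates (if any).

Fails: homopolymer run, GC content.

Base counts: A=3, T=14, G=2, C=2 (length 21).
homopolymer run: longest run = 8, exceeds 3 ✗
Tm: Tm = 64.9 + 41·(4 − 16.4)/21 = 40.7°C ✓
length: length 21 ✓
GC content: GC 4/21 = 19.0%, outside 41.9–53.8% ✗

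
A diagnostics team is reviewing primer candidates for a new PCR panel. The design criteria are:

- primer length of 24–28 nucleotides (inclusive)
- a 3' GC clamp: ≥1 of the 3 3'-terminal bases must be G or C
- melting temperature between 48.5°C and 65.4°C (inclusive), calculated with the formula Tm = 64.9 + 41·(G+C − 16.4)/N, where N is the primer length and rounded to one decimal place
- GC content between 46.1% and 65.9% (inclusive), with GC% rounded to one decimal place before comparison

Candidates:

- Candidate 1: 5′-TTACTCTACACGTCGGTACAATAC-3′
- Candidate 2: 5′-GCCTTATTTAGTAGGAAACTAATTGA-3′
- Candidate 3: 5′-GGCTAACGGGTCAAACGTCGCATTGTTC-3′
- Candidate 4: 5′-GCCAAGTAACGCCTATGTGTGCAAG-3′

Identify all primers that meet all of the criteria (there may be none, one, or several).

Candidate 1 (24 nt, A=7 T=7 G=3 C=7): length 24 ✓; 3' end TAC has 1 G/C ✓; Tm = 64.9 + 41·(10 − 16.4)/24 = 54.0°C ✓; GC 10/24 = 41.7%, outside 46.1–65.9% ✗ — fails.
Candidate 2 (26 nt, A=9 T=9 G=5 C=3): length 26 ✓; 3' end TGA has 1 G/C ✓; Tm = 64.9 + 41·(8 − 16.4)/26 = 51.7°C ✓; GC 8/26 = 30.8%, outside 46.1–65.9% ✗ — fails.
Candidate 3 (28 nt, A=6 T=7 G=8 C=7): length 28 ✓; 3' end TTC has 1 G/C ✓; Tm = 64.9 + 41·(15 − 16.4)/28 = 62.9°C ✓; GC 15/28 = 53.6% ✓ — passes.
Candidate 4 (25 nt, A=7 T=5 G=7 C=6): length 25 ✓; 3' end AAG has 1 G/C ✓; Tm = 64.9 + 41·(13 − 16.4)/25 = 59.3°C ✓; GC 13/25 = 52.0% ✓ — passes.

Candidate 3 and Candidate 4.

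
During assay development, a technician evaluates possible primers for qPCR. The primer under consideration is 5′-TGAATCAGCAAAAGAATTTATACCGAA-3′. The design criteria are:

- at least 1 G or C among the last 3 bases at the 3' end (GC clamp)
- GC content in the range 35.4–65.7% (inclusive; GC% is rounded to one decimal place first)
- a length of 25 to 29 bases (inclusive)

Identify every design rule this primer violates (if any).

Base counts: A=13, T=6, G=4, C=4 (length 27).
GC clamp: 3' end GAA has 1 G/C ✓
GC content: GC 8/27 = 29.6%, outside 35.4–65.7% ✗
length: length 27 ✓

Fails: GC content.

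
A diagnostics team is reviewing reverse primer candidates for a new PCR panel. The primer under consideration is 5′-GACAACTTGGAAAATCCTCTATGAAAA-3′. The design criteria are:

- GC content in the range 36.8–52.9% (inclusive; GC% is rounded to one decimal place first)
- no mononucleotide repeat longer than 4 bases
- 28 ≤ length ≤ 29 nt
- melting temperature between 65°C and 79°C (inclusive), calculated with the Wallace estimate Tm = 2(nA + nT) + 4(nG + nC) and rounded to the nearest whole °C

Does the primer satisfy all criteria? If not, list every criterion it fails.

Fails: GC content, length.

Base counts: A=12, T=6, G=4, C=5 (length 27).
GC content: GC 9/27 = 33.3%, outside 36.8–52.9% ✗
homopolymer run: longest run = 4 ✓
length: length 27, outside 28–29 ✗
Tm: Tm = 2·18 + 4·9 = 72°C ✓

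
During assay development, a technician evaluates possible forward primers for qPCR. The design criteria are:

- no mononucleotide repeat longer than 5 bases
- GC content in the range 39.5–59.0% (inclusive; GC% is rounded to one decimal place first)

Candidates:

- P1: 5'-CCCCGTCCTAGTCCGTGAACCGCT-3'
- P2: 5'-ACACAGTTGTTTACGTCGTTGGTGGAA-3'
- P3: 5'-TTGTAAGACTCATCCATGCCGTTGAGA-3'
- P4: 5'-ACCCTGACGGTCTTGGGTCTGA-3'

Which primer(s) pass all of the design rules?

P1 (24 nt, A=3 T=5 G=5 C=11): longest run = 4 ✓; GC 16/24 = 66.7%, outside 39.5–59.0% ✗ — fails.
P2 (27 nt, A=6 T=9 G=8 C=4): longest run = 3 ✓; GC 12/27 = 44.4% ✓ — passes.
P3 (27 nt, A=7 T=8 G=6 C=6): longest run = 2 ✓; GC 12/27 = 44.4% ✓ — passes.
P4 (22 nt, A=3 T=6 G=7 C=6): longest run = 3 ✓; GC 13/22 = 59.1%, outside 39.5–59.0% ✗ — fails.

P2 and P3.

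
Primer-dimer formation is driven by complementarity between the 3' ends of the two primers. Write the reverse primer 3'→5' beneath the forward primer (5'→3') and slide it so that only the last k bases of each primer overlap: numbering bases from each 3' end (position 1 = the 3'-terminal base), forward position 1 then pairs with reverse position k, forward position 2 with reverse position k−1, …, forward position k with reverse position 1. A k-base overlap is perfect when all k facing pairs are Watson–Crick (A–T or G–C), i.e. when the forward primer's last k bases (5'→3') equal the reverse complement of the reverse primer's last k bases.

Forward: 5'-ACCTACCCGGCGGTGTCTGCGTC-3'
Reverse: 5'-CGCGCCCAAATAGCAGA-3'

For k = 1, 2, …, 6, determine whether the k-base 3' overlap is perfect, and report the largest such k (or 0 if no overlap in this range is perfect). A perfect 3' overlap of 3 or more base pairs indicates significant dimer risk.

Longest perfect overlap: 2 complementary base pairs; below the dimer-risk threshold (threshold 3).

Last 6 bases (5'→3') — forward …TGCGTC, reverse …AGCAGA.
Reverse complement of the reverse primer's last 6 bases: TCTGCT; its first k bases are the reverse complement of the reverse primer's last k bases, so a perfect k-base overlap needs the forward primer's last k bases to equal them.
Comparing (forward last k vs required): k=1: C vs T ✗; k=2: TC vs TC ✓; k=3: GTC vs TCT ✗; k=4: CGTC vs TCTG ✗; k=5: GCGTC vs TCTGC ✗; k=6: TGCGTC vs TCTGCT ✗.
Only k = 2 is perfect, so the longest perfect 3' overlap is 2.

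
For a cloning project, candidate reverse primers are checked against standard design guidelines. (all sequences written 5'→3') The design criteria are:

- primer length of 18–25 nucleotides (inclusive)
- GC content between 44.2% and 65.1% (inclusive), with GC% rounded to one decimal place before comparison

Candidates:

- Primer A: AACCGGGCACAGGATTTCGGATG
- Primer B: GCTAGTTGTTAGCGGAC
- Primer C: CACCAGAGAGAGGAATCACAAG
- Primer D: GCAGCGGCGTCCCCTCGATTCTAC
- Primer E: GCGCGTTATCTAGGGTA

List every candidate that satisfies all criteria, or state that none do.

Primer A (23 nt, A=6 T=4 G=8 C=5): length 23 ✓; GC 13/23 = 56.5% ✓ — passes.
Primer B (17 nt, A=3 T=5 G=6 C=3): length 17, outside 18–25 ✗; GC 9/17 = 52.9% ✓ — fails.
Primer C (22 nt, A=10 T=1 G=6 C=5): length 22 ✓; GC 11/22 = 50.0% ✓ — passes.
Primer D (24 nt, A=3 T=5 G=6 C=10): length 24 ✓; GC 16/24 = 66.7%, outside 44.2–65.1% ✗ — fails.
Primer E (17 nt, A=3 T=5 G=6 C=3): length 17, outside 18–25 ✗; GC 9/17 = 52.9% ✓ — fails.

Primer A and Primer C.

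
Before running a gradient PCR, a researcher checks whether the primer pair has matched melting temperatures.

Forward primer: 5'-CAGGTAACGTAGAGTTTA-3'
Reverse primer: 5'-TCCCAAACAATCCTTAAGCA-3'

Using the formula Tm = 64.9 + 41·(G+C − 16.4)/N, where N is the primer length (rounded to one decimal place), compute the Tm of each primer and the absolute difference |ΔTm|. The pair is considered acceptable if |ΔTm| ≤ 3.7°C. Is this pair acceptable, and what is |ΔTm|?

|ΔTm| = 4.2°C; the pair is not acceptable.

Forward: G+C = 7, N = 18 → Tm = 64.9 + 41·(7 − 16.4)/18 = 43.5°C.
Reverse: G+C = 8, N = 20 → Tm = 64.9 + 41·(8 − 16.4)/20 = 47.7°C.
|ΔTm| = |43.5 − 47.7| = 4.2°C, > 3.7°C.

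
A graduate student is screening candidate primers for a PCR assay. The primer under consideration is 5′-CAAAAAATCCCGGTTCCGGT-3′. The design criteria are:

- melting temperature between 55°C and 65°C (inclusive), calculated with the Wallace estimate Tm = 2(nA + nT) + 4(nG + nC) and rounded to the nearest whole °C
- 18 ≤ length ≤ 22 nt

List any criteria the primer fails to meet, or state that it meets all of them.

Base counts: A=6, T=4, G=4, C=6 (length 20).
Tm: Tm = 2·10 + 4·10 = 60°C ✓
length: length 20 ✓

Meets all criteria.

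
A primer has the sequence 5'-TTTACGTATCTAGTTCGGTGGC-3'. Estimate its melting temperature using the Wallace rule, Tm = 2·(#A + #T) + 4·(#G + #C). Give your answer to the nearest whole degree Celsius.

Base counts: A=3, T=9, G=6, C=4 (length 22).
Tm = 2·(3+9) + 4·(6+4) = 2·12 + 4·10 = 24 + 40 = 64°C.

64°C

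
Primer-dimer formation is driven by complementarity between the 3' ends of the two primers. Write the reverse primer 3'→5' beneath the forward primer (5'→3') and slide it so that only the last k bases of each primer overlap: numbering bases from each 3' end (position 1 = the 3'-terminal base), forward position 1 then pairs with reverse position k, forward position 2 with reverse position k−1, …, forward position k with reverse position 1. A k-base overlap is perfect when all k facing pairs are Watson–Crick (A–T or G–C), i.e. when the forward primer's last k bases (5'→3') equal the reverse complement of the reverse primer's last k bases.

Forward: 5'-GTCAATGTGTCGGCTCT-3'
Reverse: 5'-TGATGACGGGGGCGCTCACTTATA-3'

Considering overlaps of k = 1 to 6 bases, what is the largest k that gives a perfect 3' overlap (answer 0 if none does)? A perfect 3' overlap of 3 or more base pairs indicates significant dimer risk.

Last 6 bases (5'→3') — forward …GGCTCT, reverse …CTTATA.
Reverse complement of the reverse primer's last 6 bases: TATAAG; its first k bases are the reverse complement of the reverse primer's last k bases, so a perfect k-base overlap needs the forward primer's last k bases to equal them.
Comparing (forward last k vs required): k=1: T vs T ✓; k=2: CT vs TA ✗; k=3: TCT vs TAT ✗; k=4: CTCT vs TATA ✗; k=5: GCTCT vs TATAA ✗; k=6: GGCTCT vs TATAAG ✗.
Only k = 1 is perfect, so the longest perfect 3' overlap is 1.

Longest perfect overlap: 1 complementary base pair; below the dimer-risk threshold (threshold 3).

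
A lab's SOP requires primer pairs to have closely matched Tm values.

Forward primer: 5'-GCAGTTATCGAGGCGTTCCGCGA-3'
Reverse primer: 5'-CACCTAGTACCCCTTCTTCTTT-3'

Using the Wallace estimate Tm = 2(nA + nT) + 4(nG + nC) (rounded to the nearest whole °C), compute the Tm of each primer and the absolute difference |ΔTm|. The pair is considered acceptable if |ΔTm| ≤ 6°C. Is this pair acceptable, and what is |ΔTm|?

|ΔTm| = 10°C; the pair is not acceptable.

Forward: A=4 T=5 G=8 C=6 → Tm = 2·9 + 4·14 = 74°C.
Reverse: A=3 T=9 G=1 C=9 → Tm = 2·12 + 4·10 = 64°C.
|ΔTm| = |74 − 64| = 10°C, > 6°C.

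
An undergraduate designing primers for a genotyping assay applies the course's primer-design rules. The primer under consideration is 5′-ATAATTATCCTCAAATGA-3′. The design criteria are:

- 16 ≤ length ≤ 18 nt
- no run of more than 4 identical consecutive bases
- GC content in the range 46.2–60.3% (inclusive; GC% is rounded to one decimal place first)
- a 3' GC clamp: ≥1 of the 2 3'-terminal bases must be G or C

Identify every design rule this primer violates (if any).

Fails: GC content.

Base counts: A=8, T=6, G=1, C=3 (length 18).
length: length 18 ✓
homopolymer run: longest run = 3 ✓
GC content: GC 4/18 = 22.2%, outside 46.2–60.3% ✗
GC clamp: 3' end GA has 1 G/C ✓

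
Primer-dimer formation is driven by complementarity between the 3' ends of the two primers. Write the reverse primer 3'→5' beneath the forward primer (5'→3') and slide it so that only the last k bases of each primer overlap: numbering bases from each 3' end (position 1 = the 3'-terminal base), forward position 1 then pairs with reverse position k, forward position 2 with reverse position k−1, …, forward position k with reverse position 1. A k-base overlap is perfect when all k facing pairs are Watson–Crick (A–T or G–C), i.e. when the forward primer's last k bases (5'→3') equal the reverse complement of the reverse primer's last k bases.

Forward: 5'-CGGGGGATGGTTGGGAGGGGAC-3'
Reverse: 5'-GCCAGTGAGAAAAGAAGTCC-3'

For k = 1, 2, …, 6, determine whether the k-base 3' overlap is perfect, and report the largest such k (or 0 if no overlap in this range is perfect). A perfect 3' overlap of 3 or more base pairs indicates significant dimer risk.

Longest perfect overlap: 4 complementary base pairs; significant dimer risk (threshold 3).

Last 6 bases (5'→3') — forward …GGGGAC, reverse …AAGTCC.
Reverse complement of the reverse primer's last 6 bases: GGACTT; its first k bases are the reverse complement of the reverse primer's last k bases, so a perfect k-base overlap needs the forward primer's last k bases to equal them.
Comparing (forward last k vs required): k=1: C vs G ✗; k=2: AC vs GG ✗; k=3: GAC vs GGA ✗; k=4: GGAC vs GGAC ✓; k=5: GGGAC vs GGACT ✗; k=6: GGGGAC vs GGACTT ✗.
Only k = 4 is perfect, so the longest perfect 3' overlap is 4.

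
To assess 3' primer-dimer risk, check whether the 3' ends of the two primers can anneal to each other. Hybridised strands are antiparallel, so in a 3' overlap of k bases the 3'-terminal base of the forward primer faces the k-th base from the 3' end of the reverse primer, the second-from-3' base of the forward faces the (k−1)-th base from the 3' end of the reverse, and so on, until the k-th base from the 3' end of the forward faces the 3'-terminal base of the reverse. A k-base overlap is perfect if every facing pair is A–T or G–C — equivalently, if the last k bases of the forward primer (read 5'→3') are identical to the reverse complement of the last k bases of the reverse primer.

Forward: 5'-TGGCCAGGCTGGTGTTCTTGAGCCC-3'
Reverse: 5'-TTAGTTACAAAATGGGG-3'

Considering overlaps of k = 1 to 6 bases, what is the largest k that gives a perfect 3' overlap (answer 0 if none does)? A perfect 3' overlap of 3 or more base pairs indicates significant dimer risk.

Longest perfect overlap: 3 complementary base pairs; significant dimer risk (threshold 3).

Last 6 bases (5'→3') — forward …GAGCCC, reverse …ATGGGG.
Reverse complement of the reverse primer's last 6 bases: CCCCAT; its first k bases are the reverse complement of the reverse primer's last k bases, so a perfect k-base overlap needs the forward primer's last k bases to equal them.
Comparing (forward last k vs required): k=1: C vs C ✓; k=2: CC vs CC ✓; k=3: CCC vs CCC ✓; k=4: GCCC vs CCCC ✗; k=5: AGCCC vs CCCCA ✗; k=6: GAGCCC vs CCCCAT ✗.
Perfect overlaps at k = 1, 2, 3; the largest is 3.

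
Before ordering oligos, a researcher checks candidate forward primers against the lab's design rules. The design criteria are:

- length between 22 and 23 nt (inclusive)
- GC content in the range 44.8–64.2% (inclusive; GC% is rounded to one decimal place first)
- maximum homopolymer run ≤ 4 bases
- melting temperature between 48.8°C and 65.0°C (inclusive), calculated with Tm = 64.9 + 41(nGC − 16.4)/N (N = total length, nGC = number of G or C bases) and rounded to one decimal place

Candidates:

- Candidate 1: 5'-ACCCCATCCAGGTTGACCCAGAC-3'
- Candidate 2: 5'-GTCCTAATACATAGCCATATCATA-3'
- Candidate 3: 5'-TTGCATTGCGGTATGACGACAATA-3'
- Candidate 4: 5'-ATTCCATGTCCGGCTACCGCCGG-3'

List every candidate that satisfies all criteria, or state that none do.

Candidate 1 only.

Candidate 1 (23 nt, A=6 T=3 G=4 C=10): length 23 ✓; GC 14/23 = 60.9% ✓; longest run = 4 ✓; Tm = 64.9 + 41·(14 − 16.4)/23 = 60.6°C ✓ — passes.
Candidate 2 (24 nt, A=9 T=7 G=2 C=6): length 24, outside 22–23 ✗; GC 8/24 = 33.3%, outside 44.8–64.2% ✗; longest run = 2 ✓; Tm = 64.9 + 41·(8 − 16.4)/24 = 50.6°C ✓ — fails.
Candidate 3 (24 nt, A=7 T=7 G=6 C=4): length 24, outside 22–23 ✗; GC 10/24 = 41.7%, outside 44.8–64.2% ✗; longest run = 2 ✓; Tm = 64.9 + 41·(10 − 16.4)/24 = 54.0°C ✓ — fails.
Candidate 4 (23 nt, A=3 T=5 G=6 C=9): length 23 ✓; GC 15/23 = 65.2%, outside 44.8–64.2% ✗; longest run = 2 ✓; Tm = 64.9 + 41·(15 − 16.4)/23 = 62.4°C ✓ — fails.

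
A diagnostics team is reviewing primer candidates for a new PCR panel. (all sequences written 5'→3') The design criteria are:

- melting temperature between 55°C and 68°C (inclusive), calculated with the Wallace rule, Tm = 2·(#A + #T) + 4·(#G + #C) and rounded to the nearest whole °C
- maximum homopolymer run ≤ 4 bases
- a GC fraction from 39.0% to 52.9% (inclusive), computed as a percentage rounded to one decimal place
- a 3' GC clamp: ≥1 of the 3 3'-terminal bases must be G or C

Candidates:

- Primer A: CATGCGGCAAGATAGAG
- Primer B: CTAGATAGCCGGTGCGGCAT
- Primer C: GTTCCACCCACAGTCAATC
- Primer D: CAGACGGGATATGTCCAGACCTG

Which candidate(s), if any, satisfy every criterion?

Primer C only.

Primer A (17 nt, A=6 T=2 G=6 C=3): Tm = 2·8 + 4·9 = 52°C, outside 55–68°C ✗; longest run = 2 ✓; GC 9/17 = 52.9% ✓; 3' end GAG has 2 G/C ✓ — fails.
Primer B (20 nt, A=4 T=4 G=7 C=5): Tm = 2·8 + 4·12 = 64°C ✓; longest run = 2 ✓; GC 12/20 = 60.0%, outside 39.0–52.9% ✗; 3' end CAT has 1 G/C ✓ — fails.
Primer C (19 nt, A=5 T=4 G=2 C=8): Tm = 2·9 + 4·10 = 58°C ✓; longest run = 3 ✓; GC 10/19 = 52.6% ✓; 3' end ATC has 1 G/C ✓ — passes.
Primer D (23 nt, A=6 T=4 G=7 C=6): Tm = 2·10 + 4·13 = 72°C, outside 55–68°C ✗; longest run = 3 ✓; GC 13/23 = 56.5%, outside 39.0–52.9% ✗; 3' end CTG has 2 G/C ✓ — fails.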